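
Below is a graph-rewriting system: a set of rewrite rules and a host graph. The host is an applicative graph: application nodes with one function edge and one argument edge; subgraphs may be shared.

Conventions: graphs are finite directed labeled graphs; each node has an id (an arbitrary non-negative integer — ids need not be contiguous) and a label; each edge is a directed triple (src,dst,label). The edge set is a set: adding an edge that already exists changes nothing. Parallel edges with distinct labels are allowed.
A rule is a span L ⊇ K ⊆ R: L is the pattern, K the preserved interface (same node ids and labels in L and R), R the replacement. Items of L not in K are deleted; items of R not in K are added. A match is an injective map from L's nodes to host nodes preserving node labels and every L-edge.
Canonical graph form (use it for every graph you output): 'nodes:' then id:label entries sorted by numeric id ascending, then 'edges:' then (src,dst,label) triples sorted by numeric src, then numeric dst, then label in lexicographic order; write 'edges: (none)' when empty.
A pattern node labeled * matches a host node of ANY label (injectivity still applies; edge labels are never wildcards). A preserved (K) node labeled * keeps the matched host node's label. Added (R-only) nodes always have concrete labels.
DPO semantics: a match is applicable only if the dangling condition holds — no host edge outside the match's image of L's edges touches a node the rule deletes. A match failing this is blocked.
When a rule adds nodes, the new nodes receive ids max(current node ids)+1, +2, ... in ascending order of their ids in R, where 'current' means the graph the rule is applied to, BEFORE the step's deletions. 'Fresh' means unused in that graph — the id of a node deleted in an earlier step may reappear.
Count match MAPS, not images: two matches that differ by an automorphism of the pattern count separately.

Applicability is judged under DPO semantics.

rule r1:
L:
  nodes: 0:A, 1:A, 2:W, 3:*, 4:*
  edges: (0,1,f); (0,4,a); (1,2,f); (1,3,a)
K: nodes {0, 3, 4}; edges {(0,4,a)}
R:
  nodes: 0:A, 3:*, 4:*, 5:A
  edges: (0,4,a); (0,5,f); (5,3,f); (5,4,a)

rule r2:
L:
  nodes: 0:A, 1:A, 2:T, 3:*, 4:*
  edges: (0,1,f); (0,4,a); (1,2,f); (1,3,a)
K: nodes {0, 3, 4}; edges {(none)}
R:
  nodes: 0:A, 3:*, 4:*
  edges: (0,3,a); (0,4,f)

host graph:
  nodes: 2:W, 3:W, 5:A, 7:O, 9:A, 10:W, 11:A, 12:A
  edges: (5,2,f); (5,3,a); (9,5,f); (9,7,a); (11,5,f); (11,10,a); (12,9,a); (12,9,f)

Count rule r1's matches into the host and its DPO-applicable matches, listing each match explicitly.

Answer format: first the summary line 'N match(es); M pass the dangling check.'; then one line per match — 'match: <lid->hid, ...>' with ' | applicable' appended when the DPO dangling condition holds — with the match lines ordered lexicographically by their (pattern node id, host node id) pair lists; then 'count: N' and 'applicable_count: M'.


2 match(es); 0 pass the dangling check.
match: 0->9, 1->5, 2->2, 3->3, 4->7
match: 0->11, 1->5, 2->2, 3->3, 4->10
count: 2
applicable_count: 0


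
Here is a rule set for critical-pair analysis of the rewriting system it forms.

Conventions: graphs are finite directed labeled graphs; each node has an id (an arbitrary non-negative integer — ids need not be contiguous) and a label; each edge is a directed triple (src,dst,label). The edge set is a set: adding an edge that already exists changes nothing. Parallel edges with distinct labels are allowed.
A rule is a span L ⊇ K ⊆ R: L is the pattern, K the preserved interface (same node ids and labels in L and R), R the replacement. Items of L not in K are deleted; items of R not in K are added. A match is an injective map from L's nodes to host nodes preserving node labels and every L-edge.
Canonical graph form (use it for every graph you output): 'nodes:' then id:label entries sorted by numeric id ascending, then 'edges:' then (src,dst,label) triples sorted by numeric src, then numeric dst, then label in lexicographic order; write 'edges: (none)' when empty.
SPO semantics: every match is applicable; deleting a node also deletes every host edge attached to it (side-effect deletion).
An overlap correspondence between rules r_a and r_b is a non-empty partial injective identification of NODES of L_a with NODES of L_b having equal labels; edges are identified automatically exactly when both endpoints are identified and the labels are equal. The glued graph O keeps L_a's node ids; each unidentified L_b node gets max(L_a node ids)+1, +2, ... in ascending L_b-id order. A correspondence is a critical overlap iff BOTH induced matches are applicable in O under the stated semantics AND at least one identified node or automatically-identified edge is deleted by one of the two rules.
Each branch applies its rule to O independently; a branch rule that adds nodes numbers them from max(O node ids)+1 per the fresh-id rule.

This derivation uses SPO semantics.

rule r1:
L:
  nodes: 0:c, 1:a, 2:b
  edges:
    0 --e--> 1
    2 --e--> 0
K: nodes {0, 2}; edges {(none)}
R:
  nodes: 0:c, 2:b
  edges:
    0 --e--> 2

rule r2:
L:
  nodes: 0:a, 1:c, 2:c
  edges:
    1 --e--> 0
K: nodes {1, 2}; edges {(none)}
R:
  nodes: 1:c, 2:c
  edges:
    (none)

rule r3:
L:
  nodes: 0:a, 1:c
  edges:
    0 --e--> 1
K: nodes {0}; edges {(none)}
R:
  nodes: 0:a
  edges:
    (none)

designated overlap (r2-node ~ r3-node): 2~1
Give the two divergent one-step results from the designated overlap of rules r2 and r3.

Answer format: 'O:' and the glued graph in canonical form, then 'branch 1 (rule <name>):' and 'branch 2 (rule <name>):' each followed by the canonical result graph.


O:
nodes: 0:a, 1:c, 2:c, 3:a
edges: (1,0,e); (3,2,e)
branch 1 (rule r2):
nodes: 1:c, 2:c, 3:a
edges: (3,2,e)
branch 2 (rule r3):
nodes: 0:a, 1:c, 3:a
edges: (1,0,e)


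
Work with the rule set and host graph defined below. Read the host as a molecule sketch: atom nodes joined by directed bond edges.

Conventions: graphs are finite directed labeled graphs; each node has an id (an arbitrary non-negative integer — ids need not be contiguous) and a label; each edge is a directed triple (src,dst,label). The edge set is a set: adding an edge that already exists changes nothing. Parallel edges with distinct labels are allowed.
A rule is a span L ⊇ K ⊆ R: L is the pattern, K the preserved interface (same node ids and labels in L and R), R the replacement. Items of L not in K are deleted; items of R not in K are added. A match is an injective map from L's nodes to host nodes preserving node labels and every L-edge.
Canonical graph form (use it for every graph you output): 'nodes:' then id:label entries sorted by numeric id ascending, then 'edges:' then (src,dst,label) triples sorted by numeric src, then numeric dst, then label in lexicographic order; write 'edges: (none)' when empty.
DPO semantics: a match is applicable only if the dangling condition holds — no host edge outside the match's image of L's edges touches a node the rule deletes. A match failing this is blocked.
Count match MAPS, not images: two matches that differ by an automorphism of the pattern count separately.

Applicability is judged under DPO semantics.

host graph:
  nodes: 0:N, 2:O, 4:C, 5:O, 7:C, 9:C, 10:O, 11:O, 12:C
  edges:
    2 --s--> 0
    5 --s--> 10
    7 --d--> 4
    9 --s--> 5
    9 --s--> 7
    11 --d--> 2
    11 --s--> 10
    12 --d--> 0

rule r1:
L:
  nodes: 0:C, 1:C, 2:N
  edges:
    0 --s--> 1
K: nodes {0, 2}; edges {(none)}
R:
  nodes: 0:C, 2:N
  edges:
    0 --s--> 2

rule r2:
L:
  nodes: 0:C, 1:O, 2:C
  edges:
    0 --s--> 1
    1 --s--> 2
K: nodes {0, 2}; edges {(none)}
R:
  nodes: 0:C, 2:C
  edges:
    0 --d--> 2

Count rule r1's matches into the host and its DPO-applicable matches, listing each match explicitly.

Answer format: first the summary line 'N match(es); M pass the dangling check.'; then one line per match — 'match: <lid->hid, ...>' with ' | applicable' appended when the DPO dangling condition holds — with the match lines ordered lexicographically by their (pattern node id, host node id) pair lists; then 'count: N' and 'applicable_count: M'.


1 match(es); 0 pass the dangling check.
match: 0->9, 1->7, 2->0
count: 1
applicable_count: 0


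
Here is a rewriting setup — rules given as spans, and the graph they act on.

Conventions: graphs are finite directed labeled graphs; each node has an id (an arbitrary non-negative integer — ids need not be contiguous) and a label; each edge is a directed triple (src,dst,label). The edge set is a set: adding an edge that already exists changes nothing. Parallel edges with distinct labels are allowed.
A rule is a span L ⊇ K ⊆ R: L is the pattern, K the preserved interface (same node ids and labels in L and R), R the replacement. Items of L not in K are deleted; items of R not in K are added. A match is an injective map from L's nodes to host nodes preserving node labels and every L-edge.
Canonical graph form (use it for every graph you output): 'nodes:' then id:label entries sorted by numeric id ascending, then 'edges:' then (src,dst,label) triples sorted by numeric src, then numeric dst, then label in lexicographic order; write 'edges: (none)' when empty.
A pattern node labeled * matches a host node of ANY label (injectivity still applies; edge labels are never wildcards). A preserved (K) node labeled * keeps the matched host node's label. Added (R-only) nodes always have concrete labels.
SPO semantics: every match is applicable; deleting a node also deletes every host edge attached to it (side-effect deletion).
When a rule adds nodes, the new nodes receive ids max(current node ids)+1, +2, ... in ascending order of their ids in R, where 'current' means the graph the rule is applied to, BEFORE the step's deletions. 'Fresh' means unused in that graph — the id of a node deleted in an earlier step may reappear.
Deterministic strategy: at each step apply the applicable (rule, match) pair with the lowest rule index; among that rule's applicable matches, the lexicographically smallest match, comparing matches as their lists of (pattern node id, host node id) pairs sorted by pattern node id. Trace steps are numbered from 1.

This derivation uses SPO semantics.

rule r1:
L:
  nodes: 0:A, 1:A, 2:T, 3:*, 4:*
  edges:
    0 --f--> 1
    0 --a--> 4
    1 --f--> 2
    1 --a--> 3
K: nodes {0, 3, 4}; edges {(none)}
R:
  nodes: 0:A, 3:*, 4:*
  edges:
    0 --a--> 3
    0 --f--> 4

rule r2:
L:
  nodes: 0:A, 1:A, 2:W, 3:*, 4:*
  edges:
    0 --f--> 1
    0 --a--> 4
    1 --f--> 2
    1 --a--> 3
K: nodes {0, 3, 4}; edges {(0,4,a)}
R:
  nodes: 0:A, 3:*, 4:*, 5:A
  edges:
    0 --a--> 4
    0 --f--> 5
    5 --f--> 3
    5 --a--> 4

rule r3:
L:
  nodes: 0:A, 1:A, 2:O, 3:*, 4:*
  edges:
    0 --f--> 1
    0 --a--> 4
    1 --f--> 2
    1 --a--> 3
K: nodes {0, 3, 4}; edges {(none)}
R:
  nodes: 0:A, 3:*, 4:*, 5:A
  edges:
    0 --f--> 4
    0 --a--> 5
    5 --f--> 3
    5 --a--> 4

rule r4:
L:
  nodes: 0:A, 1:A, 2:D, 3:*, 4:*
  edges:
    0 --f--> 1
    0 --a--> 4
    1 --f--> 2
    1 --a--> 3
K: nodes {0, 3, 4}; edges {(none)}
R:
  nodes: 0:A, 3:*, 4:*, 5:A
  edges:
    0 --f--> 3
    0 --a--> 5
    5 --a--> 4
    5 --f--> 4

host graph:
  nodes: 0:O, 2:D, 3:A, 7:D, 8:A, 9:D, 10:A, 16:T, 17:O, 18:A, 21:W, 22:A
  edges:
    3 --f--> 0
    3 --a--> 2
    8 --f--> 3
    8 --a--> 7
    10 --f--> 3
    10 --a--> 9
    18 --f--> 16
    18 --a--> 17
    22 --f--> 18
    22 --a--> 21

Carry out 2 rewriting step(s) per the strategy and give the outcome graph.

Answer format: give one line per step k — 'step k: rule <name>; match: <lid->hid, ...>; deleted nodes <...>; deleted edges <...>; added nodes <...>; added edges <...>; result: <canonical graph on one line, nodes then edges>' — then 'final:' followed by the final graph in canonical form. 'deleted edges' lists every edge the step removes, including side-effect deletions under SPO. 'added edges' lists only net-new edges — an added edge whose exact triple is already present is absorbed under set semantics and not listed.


step 1: rule r1; match: 0->22, 1->18, 2->16, 3->17, 4->21; deleted nodes 16, 18; deleted edges (18,16,f); (18,17,a); (22,18,f); (22,21,a); added nodes (none); added edges (22,17,a); (22,21,f); result: nodes: 0:O, 2:D, 3:A, 7:D, 8:A, 9:D, 10:A, 17:O, 21:W, 22:A edges: (3,0,f); (3,2,a); (8,3,f); (8,7,a); (10,3,f); (10,9,a); (22,17,a); (22,21,f)
step 2: rule r3; match: 0->8, 1->3, 2->0, 3->2, 4->7; deleted nodes 0, 3; deleted edges (3,0,f); (3,2,a); (8,3,f); (8,7,a); (10,3,f); added nodes 23; added edges (8,7,f); (8,23,a); (23,2,f); (23,7,a); result: nodes: 2:D, 7:D, 8:A, 9:D, 10:A, 17:O, 21:W, 22:A, 23:A edges: (8,7,f); (8,23,a); (10,9,a); (22,17,a); (22,21,f); (23,2,f); (23,7,a)
final:
nodes: 2:D, 7:D, 8:A, 9:D, 10:A, 17:O, 21:W, 22:A, 23:A
edges: (8,7,f); (8,23,a); (10,9,a); (22,17,a); (22,21,f); (23,2,f); (23,7,a)


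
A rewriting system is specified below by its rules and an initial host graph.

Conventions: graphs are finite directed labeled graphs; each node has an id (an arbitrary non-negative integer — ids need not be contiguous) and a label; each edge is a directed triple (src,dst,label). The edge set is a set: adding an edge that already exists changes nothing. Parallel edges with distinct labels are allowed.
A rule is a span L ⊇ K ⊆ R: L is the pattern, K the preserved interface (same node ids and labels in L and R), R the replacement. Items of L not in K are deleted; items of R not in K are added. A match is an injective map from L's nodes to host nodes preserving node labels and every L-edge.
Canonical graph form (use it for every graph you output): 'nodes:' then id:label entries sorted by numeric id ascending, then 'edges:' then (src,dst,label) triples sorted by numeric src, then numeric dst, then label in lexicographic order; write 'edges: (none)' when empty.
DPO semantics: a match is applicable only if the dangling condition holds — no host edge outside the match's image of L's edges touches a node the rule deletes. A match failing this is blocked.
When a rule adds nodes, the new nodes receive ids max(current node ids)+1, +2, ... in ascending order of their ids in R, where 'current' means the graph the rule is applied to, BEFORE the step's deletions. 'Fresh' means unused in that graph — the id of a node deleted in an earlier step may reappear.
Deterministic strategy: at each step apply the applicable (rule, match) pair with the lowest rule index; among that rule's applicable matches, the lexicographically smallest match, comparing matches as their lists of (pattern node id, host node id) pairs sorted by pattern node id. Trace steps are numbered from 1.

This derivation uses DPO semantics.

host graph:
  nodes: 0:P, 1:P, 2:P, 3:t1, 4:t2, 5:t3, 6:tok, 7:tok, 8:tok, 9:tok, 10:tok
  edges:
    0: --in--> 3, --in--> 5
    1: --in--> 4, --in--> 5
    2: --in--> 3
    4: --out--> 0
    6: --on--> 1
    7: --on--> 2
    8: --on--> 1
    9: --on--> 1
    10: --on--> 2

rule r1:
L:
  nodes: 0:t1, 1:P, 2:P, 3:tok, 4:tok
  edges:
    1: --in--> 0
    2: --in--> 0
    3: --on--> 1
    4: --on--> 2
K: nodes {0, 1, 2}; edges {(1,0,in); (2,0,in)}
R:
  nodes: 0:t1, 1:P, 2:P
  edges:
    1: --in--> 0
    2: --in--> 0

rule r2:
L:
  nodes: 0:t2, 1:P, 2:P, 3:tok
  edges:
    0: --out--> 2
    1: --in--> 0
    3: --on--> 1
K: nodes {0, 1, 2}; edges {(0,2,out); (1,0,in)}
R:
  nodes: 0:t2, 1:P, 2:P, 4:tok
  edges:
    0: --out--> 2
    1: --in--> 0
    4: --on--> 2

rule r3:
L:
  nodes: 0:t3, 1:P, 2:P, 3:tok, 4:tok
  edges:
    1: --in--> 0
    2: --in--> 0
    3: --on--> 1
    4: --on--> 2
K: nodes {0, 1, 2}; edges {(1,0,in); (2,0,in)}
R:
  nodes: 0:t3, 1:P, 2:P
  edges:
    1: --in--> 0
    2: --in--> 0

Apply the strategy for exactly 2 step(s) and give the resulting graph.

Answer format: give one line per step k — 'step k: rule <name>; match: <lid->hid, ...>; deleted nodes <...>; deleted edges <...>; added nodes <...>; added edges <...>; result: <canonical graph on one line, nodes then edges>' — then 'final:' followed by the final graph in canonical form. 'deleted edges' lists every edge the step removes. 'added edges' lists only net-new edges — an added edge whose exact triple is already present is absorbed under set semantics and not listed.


step 1: rule r2; match: 0->4, 1->1, 2->0, 3->6; deleted nodes 6; deleted edges (6,1,on); added nodes 11; added edges (11,0,on); result: nodes: 0:P, 1:P, 2:P, 3:t1, 4:t2, 5:t3, 7:tok, 8:tok, 9:tok, 10:tok, 11:tok edges: (0,3,in); (0,5,in); (1,4,in); (1,5,in); (2,3,in); (4,0,out); (7,2,on); (8,1,on); (9,1,on); (10,2,on); (11,0,on)
step 2: rule r1; match: 0->3, 1->0, 2->2, 3->11, 4->7; deleted nodes 7, 11; deleted edges (7,2,on); (11,0,on); added nodes (none); added edges (none); result: nodes: 0:P, 1:P, 2:P, 3:t1, 4:t2, 5:t3, 8:tok, 9:tok, 10:tok edges: (0,3,in); (0,5,in); (1,4,in); (1,5,in); (2,3,in); (4,0,out); (8,1,on); (9,1,on); (10,2,on)
final:
nodes: 0:P, 1:P, 2:P, 3:t1, 4:t2, 5:t3, 8:tok, 9:tok, 10:tok
edges: (0,3,in); (0,5,in); (1,4,in); (1,5,in); (2,3,in); (4,0,out); (8,1,on); (9,1,on); (10,2,on)


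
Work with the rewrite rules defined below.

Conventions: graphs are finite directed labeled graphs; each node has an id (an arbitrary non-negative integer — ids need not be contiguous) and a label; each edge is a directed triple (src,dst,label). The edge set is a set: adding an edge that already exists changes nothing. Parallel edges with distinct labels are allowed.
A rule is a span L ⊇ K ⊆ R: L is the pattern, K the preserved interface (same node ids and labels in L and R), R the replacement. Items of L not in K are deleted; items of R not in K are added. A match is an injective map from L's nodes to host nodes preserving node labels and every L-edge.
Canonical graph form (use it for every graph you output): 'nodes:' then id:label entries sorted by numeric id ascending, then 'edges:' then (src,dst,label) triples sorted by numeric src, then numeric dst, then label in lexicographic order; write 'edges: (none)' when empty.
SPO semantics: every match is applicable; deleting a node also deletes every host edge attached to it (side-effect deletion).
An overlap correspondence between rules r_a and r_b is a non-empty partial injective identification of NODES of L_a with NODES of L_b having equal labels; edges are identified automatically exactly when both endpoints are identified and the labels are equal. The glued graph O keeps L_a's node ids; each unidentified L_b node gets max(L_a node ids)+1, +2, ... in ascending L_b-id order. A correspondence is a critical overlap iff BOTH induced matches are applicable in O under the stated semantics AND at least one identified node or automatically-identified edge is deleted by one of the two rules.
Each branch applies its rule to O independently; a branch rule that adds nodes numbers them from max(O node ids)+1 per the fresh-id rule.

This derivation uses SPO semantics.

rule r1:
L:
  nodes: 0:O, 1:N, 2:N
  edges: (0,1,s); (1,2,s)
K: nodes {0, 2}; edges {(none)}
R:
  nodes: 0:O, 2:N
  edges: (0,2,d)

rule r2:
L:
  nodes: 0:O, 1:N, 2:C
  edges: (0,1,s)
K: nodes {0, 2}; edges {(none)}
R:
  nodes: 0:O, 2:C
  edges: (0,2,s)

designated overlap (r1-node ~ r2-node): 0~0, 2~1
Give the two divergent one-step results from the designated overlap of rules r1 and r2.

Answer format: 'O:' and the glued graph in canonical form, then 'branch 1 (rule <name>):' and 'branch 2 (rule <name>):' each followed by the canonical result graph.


O:
nodes: 0:O, 1:N, 2:N, 3:C
edges: (0,1,s); (0,2,s); (1,2,s)
branch 1 (rule r1):
nodes: 0:O, 2:N, 3:C
edges: (0,2,d); (0,2,s)
branch 2 (rule r2):
nodes: 0:O, 1:N, 3:C
edges: (0,1,s); (0,3,s)


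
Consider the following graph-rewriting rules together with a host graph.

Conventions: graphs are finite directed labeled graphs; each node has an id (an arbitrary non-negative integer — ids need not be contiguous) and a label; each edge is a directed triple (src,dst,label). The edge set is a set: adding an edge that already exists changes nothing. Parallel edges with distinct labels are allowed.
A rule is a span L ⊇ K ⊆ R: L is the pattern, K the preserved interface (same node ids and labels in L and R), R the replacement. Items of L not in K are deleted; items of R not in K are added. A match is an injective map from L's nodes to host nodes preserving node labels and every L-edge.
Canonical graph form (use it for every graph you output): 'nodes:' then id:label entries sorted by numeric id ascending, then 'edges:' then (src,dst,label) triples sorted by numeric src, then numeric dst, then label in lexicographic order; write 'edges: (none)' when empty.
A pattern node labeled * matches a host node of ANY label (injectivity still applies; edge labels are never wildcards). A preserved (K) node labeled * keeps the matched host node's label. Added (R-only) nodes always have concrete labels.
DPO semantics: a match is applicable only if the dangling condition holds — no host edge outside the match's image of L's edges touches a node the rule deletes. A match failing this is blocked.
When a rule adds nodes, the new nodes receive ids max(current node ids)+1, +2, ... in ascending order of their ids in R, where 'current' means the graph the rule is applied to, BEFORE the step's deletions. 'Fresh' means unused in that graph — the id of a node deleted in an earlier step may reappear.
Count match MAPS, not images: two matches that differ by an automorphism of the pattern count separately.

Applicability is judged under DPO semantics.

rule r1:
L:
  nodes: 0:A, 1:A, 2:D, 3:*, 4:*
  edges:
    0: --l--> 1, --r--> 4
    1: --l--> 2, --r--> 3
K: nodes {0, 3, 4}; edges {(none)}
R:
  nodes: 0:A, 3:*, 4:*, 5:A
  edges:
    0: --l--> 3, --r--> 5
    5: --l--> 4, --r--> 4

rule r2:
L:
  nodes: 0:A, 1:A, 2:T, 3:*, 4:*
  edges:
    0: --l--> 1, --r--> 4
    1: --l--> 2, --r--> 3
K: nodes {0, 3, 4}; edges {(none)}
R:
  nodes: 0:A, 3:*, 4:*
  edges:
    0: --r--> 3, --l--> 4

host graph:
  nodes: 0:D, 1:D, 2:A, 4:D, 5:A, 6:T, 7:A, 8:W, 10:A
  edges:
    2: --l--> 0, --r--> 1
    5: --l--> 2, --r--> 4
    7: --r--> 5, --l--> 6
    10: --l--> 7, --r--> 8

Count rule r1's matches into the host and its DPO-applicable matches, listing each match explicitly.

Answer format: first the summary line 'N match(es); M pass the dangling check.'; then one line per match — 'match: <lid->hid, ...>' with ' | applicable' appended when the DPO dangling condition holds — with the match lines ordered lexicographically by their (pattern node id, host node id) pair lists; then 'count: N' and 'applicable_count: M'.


1 match(es); 1 pass the dangling check.
match: 0->5, 1->2, 2->0, 3->1, 4->4 | applicable
count: 1
applicable_count: 1


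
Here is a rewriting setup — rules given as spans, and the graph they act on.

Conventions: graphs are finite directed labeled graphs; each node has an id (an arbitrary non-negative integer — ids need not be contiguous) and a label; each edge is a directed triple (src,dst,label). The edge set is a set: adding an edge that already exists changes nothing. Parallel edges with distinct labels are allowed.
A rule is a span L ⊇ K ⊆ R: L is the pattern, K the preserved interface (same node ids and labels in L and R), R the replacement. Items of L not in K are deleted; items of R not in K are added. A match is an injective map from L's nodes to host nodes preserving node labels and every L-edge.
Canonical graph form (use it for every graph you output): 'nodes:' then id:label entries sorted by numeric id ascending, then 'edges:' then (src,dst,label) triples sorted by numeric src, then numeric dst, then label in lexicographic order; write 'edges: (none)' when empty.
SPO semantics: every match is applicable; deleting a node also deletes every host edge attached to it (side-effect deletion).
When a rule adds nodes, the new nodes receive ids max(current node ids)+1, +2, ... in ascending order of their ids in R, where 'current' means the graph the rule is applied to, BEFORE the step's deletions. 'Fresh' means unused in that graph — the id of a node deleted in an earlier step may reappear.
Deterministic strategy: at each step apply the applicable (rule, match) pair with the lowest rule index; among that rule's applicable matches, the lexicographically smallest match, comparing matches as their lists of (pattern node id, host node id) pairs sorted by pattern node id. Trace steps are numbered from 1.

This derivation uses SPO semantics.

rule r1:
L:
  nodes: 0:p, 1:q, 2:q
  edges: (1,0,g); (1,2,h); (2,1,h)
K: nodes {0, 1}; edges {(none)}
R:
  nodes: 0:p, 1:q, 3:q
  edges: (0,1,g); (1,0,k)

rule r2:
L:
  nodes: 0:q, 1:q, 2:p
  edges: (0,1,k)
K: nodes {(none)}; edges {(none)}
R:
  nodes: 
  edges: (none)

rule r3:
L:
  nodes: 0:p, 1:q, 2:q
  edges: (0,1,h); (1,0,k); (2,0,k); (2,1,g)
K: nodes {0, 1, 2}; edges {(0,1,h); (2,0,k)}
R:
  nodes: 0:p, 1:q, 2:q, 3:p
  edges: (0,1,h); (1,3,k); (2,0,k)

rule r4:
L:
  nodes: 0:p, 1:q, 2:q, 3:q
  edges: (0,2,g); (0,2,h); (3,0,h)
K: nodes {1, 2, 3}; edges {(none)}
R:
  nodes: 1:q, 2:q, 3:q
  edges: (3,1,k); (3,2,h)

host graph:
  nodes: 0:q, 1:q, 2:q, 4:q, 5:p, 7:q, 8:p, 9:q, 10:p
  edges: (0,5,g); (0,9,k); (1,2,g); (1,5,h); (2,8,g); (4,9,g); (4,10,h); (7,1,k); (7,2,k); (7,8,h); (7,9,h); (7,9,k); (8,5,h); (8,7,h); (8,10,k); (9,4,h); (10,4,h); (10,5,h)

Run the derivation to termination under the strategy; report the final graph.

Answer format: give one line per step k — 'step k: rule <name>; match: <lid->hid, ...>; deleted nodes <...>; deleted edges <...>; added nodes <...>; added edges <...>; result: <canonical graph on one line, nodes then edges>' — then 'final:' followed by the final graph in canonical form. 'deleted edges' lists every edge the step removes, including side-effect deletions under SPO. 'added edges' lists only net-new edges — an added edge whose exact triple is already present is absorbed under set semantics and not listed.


step 1: rule r2; match: 0->0, 1->9, 2->5; deleted nodes 0, 5, 9; deleted edges (0,5,g); (0,9,k); (1,5,h); (4,9,g); (7,9,h); (7,9,k); (8,5,h); (9,4,h); (10,5,h); added nodes (none); added edges (none); result: nodes: 1:q, 2:q, 4:q, 7:q, 8:p, 10:p edges: (1,2,g); (2,8,g); (4,10,h); (7,1,k); (7,2,k); (7,8,h); (8,7,h); (8,10,k); (10,4,h)
step 2: rule r2; match: 0->7, 1->1, 2->8; deleted nodes 1, 7, 8; deleted edges (1,2,g); (2,8,g); (7,1,k); (7,2,k); (7,8,h); (8,7,h); (8,10,k); added nodes (none); added edges (none); result: nodes: 2:q, 4:q, 10:p edges: (4,10,h); (10,4,h)
final:
nodes: 2:q, 4:q, 10:p
edges: (4,10,h); (10,4,h)


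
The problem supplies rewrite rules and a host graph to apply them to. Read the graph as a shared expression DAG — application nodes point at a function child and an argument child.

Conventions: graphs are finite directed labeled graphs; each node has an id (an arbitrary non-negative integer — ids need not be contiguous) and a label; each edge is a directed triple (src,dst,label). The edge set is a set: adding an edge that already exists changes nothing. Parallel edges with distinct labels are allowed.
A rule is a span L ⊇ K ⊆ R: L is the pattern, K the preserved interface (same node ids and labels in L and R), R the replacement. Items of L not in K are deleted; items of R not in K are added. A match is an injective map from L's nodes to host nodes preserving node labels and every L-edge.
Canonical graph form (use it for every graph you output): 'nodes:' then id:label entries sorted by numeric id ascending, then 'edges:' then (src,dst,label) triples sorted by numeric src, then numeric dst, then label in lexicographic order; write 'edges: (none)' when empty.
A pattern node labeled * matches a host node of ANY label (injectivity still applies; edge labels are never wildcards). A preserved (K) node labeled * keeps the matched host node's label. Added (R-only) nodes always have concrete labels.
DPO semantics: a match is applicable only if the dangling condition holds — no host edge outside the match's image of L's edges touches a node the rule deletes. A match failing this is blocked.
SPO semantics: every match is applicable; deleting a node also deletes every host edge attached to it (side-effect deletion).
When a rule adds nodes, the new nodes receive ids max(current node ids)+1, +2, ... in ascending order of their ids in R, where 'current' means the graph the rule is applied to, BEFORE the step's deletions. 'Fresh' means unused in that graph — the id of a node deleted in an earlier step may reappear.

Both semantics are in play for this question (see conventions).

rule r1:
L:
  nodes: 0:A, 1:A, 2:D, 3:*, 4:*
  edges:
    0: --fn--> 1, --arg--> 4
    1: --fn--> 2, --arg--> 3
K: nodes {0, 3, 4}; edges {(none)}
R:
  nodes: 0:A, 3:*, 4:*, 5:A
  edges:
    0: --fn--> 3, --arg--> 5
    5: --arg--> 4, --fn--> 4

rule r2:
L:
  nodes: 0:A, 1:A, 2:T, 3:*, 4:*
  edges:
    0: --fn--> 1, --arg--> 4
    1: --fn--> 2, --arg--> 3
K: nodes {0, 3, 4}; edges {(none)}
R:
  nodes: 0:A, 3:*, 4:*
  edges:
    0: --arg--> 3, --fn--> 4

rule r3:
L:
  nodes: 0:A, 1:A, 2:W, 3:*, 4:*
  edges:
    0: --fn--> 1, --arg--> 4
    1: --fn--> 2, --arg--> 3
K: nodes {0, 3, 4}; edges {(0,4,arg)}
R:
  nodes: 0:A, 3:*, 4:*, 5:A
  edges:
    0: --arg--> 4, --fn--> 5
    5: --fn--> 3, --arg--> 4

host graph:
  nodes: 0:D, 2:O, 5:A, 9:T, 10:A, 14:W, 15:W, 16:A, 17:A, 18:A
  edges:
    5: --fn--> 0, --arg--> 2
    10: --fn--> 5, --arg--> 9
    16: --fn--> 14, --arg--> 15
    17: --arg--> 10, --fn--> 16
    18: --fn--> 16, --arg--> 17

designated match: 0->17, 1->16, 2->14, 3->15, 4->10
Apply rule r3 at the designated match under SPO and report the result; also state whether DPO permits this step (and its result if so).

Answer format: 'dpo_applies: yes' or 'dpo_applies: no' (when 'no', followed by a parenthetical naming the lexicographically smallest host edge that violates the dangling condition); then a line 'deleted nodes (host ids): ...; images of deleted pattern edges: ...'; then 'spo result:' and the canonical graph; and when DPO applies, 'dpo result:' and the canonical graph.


dpo_applies: no
(the rule deletes node 16, which keeps host edge (18,16,fn) outside the match image — the dangling condition fails, DPO blocks; SPO proceeds and side-deletes such edges)
deleted nodes (host ids): 14, 16; images of deleted pattern edges: (16,14,fn); (16,15,arg); (17,16,fn)
spo result:
nodes: 0:D, 2:O, 5:A, 9:T, 10:A, 15:W, 17:A, 18:A, 19:A
edges: (5,0,fn); (5,2,arg); (10,5,fn); (10,9,arg); (17,10,arg); (17,19,fn); (18,17,arg); (19,10,arg); (19,15,fn)


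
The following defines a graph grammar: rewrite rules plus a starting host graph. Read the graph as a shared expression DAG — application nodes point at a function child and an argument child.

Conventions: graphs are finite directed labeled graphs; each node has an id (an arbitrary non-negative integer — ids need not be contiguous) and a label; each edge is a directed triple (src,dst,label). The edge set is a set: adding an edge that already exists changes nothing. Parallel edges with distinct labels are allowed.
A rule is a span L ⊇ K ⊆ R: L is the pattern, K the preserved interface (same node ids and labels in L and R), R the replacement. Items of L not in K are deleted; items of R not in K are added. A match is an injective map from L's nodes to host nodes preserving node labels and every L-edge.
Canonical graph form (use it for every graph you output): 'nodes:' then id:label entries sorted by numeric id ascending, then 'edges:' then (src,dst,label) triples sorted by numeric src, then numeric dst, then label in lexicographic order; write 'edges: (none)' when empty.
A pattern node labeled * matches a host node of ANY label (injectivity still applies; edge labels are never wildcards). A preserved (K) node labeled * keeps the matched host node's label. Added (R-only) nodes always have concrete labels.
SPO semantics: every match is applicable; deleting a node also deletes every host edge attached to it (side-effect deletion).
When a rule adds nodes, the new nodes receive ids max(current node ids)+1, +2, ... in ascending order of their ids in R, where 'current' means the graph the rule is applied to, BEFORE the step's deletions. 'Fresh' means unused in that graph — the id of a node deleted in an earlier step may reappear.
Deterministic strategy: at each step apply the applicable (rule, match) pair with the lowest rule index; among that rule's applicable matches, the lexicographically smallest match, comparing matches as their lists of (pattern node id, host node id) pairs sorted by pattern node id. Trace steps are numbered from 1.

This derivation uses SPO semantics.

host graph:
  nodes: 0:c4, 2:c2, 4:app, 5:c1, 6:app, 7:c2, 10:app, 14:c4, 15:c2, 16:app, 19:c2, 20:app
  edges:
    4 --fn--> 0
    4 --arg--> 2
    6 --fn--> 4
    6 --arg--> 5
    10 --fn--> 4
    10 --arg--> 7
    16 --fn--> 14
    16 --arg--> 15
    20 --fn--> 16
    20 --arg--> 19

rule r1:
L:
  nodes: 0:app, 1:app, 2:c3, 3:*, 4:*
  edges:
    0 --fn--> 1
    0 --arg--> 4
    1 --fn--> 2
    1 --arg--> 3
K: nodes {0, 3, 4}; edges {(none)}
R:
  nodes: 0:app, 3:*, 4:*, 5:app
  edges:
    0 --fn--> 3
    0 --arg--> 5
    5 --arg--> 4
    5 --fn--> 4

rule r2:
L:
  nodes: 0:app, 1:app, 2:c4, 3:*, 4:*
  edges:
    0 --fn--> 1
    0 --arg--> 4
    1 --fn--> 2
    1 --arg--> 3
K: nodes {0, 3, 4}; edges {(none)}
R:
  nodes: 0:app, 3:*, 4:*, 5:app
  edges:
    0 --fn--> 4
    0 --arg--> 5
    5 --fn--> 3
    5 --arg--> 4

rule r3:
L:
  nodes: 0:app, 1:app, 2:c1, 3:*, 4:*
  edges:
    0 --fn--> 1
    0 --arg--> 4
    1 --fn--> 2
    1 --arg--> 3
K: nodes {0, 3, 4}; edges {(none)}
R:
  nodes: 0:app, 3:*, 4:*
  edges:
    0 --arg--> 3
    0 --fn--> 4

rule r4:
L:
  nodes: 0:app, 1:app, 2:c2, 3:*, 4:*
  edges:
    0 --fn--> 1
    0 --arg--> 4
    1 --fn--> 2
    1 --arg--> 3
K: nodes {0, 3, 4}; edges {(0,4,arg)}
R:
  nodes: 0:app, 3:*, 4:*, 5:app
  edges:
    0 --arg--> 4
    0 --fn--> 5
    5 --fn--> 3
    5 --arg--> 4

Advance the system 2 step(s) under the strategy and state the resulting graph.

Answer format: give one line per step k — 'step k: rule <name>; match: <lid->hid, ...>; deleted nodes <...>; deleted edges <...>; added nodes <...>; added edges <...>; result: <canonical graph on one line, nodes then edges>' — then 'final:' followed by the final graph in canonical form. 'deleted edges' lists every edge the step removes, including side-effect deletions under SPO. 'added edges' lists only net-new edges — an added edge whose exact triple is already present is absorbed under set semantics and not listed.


step 1: rule r2; match: 0->6, 1->4, 2->0, 3->2, 4->5; deleted nodes 0, 4; deleted edges (4,0,fn); (4,2,arg); (6,4,fn); (6,5,arg); (10,4,fn); added nodes 21; added edges (6,5,fn); (6,21,arg); (21,2,fn); (21,5,arg); result: nodes: 2:c2, 5:c1, 6:app, 7:c2, 10:app, 14:c4, 15:c2, 16:app, 19:c2, 20:app, 21:app edges: (6,5,fn); (6,21,arg); (10,7,arg); (16,14,fn); (16,15,arg); (20,16,fn); (20,19,arg); (21,2,fn); (21,5,arg)
step 2: rule r2; match: 0->20, 1->16, 2->14, 3->15, 4->19; deleted nodes 14, 16; deleted edges (16,14,fn); (16,15,arg); (20,16,fn); (20,19,arg); added nodes 22; added edges (20,19,fn); (20,22,arg); (22,15,fn); (22,19,arg); result: nodes: 2:c2, 5:c1, 6:app, 7:c2, 10:app, 15:c2, 19:c2, 20:app, 21:app, 22:app edges: (6,5,fn); (6,21,arg); (10,7,arg); (20,19,fn); (20,22,arg); (21,2,fn); (21,5,arg); (22,15,fn); (22,19,arg)
final:
nodes: 2:c2, 5:c1, 6:app, 7:c2, 10:app, 15:c2, 19:c2, 20:app, 21:app, 22:app
edges: (6,5,fn); (6,21,arg); (10,7,arg); (20,19,fn); (20,22,arg); (21,2,fn); (21,5,arg); (22,15,fn); (22,19,arg)


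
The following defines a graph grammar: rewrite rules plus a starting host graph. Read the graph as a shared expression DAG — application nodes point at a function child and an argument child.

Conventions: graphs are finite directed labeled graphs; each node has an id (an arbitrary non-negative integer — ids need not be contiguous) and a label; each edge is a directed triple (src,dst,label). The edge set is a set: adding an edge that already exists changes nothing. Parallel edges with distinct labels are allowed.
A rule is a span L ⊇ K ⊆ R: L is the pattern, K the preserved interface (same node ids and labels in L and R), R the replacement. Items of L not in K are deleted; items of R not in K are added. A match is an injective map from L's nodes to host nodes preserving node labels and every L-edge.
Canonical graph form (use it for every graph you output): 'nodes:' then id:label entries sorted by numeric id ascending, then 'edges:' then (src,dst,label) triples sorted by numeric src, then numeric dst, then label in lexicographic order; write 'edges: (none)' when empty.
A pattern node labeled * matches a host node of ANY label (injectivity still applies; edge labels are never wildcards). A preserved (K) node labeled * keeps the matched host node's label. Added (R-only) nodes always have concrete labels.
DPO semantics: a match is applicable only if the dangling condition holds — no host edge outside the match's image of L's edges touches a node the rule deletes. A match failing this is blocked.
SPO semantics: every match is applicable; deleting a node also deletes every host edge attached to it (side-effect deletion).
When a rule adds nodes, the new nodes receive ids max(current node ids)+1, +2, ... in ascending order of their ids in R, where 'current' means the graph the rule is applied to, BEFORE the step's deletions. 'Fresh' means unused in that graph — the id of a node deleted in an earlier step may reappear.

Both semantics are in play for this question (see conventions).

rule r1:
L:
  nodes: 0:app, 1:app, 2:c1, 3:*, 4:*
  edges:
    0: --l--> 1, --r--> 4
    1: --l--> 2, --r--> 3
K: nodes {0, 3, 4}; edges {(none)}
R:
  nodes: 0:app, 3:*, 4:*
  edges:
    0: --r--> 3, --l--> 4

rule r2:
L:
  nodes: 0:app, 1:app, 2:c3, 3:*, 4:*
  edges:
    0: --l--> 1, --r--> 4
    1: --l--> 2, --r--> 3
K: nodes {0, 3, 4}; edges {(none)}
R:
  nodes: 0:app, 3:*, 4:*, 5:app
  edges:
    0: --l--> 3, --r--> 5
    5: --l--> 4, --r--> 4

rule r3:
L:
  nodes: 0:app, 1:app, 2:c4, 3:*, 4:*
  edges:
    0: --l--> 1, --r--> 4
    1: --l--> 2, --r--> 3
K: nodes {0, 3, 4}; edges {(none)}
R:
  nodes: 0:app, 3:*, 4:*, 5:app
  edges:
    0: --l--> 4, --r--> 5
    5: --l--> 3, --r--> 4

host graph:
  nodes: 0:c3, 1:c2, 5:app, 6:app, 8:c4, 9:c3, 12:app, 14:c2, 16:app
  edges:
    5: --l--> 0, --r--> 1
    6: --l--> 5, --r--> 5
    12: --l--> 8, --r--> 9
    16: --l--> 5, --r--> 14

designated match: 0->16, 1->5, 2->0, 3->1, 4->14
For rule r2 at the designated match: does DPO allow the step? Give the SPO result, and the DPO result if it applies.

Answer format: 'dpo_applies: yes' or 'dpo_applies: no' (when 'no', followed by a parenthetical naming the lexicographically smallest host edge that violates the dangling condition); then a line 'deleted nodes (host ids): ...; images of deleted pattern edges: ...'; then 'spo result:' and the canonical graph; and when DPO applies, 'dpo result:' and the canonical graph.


dpo_applies: no
(the rule deletes node 5, which keeps host edge (6,5,l) outside the match image — the dangling condition fails, DPO blocks; SPO proceeds and side-deletes such edges)
deleted nodes (host ids): 0, 5; images of deleted pattern edges: (5,0,l); (5,1,r); (16,5,l); (16,14,r)
spo result:
nodes: 1:c2, 6:app, 8:c4, 9:c3, 12:app, 14:c2, 16:app, 17:app
edges: (12,8,l); (12,9,r); (16,1,l); (16,17,r); (17,14,l); (17,14,r)


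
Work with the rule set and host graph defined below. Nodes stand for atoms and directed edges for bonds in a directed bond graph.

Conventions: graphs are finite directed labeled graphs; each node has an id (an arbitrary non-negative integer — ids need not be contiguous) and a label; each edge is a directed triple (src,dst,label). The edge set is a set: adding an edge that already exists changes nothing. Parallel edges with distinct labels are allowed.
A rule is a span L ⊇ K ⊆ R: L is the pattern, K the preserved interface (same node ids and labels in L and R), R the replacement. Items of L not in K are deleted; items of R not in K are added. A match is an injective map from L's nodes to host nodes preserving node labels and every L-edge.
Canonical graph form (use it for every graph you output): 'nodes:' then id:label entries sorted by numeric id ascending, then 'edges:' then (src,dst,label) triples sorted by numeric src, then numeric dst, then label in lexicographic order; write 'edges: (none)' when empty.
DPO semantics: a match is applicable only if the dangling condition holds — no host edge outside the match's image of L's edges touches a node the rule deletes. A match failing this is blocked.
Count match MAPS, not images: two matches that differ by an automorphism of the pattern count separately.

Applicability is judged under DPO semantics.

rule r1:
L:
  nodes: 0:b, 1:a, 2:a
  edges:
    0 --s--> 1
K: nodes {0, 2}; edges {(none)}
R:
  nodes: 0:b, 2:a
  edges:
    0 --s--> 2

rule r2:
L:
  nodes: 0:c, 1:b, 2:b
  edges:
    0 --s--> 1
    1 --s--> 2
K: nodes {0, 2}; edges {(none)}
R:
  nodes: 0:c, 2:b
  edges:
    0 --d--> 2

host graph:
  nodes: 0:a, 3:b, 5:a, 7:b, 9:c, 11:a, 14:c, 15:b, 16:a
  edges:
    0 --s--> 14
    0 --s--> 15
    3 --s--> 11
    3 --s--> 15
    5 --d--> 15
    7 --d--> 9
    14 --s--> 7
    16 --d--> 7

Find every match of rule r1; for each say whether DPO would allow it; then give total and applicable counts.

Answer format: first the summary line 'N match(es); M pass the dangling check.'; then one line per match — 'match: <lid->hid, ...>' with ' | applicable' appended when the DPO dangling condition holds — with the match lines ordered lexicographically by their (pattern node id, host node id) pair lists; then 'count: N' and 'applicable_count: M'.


3 match(es); 3 pass the dangling check.
match: 0->3, 1->11, 2->0 | applicable
match: 0->3, 1->11, 2->5 | applicable
match: 0->3, 1->11, 2->16 | applicable
count: 3
applicable_count: 3
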